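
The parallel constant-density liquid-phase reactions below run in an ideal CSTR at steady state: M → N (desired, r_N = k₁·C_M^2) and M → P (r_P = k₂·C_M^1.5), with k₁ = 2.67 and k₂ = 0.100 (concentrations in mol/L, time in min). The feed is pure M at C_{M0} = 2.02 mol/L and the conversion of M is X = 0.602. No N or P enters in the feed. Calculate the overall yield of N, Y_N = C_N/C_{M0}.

0.578

Exit C_M = C_{M0}(1−X) = 2.02×0.398 = 0.8040 mol/L.
In a CSTR the entire volume is at exit conditions, so r_N = 2.67×0.8040^2 = 1.726 and r_P = 0.100×0.8040^1.5 = 0.07209.
Fraction of consumed M going to N: r_N/(r_N+r_P) = 0.9599.
C_N = 0.9599·C_{M0}·X = 0.9599×2.02×0.602 = 1.17 mol/L; Y_N = C_N/C_{M0} = 0.578.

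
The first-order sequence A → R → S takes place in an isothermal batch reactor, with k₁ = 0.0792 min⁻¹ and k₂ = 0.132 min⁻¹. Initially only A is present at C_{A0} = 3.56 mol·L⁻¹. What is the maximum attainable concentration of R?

0.993 mol·L⁻¹

Evaluating C_R at t_opt = ln(k₂/k₁)/(k₂−k₁) gives C_{R,max}/C_{A0} = (k₁/k₂)^[k₂/(k₂−k₁)].
= (0.0792/0.132)^(0.132/(0.132−0.0792)) = (0.6000)^(2.500) = 0.2789.
C_{R,max} = 0.2789×3.56 = 0.993 mol·L⁻¹.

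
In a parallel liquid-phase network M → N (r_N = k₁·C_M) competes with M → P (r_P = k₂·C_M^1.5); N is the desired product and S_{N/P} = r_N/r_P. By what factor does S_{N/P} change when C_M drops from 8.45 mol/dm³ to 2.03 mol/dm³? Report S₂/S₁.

2.04

S_{N/P} = (k₁/k₂)·C_M^-0.5, so S₂/S₁ = (C_{M,2}/C_{M,1})^-0.5.
= (2.03/8.45)^(-0.5) = (0.2402)^(-0.5) = 2.04.
Selectivity toward N rises as C_M falls — low-concentration operation is favoured.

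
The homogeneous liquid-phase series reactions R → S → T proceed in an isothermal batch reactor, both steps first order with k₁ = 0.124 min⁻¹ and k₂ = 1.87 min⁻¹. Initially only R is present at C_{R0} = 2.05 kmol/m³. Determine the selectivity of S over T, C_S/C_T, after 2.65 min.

The intermediate concentration in a first-order A→B→C sequence is C_S = k₁C_{R0}(e^(−k₁t) − e^(−k₂t))/(k₂−k₁).
e^(−k₁t) = e^(−0.124×2.65) = e^(−0.3286) = 0.7199; e^(−k₂t) = e^(−4.955) = 0.007045.
C_S = 0.124×2.05/(1.87−0.124) × (0.7199−0.007045) = 0.1456×0.7129 = 0.1038 kmol/m³.
C_R = C_{R0}e^(−k₁t) = 1.476 kmol/m³, so C_T = C_{R0}−C_R−C_S = 0.4704 kmol/m³; C_S/C_T = 0.221.

0.221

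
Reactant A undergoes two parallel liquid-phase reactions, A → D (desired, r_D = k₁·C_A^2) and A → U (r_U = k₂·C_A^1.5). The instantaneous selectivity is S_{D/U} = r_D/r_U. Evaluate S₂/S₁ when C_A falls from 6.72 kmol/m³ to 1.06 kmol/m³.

0.397

S_{D/U} = (k₁/k₂)·C_A^0.5, so S₂/S₁ = (C_{A,2}/C_{A,1})^0.5.
= (1.06/6.72)^0.5 = (0.1577)^0.5 = 0.397.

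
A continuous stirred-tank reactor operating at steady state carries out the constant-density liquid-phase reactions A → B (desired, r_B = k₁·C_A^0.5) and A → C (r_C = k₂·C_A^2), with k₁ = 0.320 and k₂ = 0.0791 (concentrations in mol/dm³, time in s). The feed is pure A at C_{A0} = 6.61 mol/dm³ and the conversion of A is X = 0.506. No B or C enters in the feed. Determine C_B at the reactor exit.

Exit C_A = C_{A0}(1−X) = 6.61×0.494 = 3.265 mol/dm³.
Rates in a CSTR are evaluated at the outlet concentration: r_B = 0.320×3.265^0.5 = 0.5782, r_C = 0.0791×3.265^2 = 0.8434.
Fraction of consumed A going to B: r_B/(r_B+r_C) = 0.4067.
C_B = 0.4067·C_{A0}·X = 0.4067×6.61×0.506 = 1.36 mol/dm³.

1.36 mol/dm³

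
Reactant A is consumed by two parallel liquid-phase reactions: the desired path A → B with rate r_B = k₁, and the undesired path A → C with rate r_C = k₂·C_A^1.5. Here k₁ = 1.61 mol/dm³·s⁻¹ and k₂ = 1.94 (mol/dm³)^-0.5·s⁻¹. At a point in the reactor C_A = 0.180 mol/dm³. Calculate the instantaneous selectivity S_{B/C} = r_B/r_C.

10.9

S_{B/C} = r_B/r_C = (k₁)/(k₂·C_A^1.5) = (k₁/k₂)·C_A^-1.5.
= (1.61) / (1.94×0.1800^1.5) = 1.610/0.1482 = 10.9.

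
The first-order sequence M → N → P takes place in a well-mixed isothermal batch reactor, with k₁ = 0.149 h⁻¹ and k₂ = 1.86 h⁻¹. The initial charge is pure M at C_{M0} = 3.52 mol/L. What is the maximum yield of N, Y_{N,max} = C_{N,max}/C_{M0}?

0.0643

For a first-order series the maximum intermediate yield is C_{N,max}/C_{M0} = (k₁/k₂)^[k₂/(k₂−k₁)].
= (0.149/1.86)^(1.86/(1.86−0.149)) = (0.08011)^(1.087) = 0.06430.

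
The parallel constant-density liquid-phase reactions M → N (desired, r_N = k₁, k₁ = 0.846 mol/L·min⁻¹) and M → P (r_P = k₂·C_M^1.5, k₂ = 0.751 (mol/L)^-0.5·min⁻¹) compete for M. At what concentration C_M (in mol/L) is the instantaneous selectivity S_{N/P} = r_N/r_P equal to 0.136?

S_{N/P} = (k₁/k₂)·C_M^-1.5 ⇒ C_M = (S·k₂/k₁)^(1/(-1.5)).
= (0.136×0.751/0.846)^(-0.6667) = (0.1207)^(-0.6667) = 4.09 mol/L.

4.09 mol/L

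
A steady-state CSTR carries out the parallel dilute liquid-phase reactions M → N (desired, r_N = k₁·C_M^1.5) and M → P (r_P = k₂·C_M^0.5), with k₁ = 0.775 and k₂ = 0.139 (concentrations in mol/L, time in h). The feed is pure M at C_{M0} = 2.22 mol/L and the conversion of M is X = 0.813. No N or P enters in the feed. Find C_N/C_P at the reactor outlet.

Exit C_M = C_{M0}(1−X) = 2.22×0.187 = 0.4151 mol/L.
Rates in a CSTR are evaluated at the outlet concentration: r_N = 0.775×0.4151^1.5 = 0.2073, r_P = 0.139×0.4151^0.5 = 0.08956.
Overall selectivity = C_N/C_P = r_Nτ/(r_Pτ) = r_N/r_P = 2.31.

2.31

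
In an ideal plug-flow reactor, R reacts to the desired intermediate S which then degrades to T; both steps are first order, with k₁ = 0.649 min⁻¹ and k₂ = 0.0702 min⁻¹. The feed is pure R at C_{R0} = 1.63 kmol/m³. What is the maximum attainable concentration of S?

For a first-order series the maximum intermediate yield is C_{S,max}/C_{R0} = (k₁/k₂)^[k₂/(k₂−k₁)].
= (0.649/0.0702)^(0.0702/(0.0702−0.649)) = (9.245)^(-0.1213) = 0.7636.
C_{S,max} = 0.7636×1.63 = 1.24 kmol/m³.

1.24 kmol/m³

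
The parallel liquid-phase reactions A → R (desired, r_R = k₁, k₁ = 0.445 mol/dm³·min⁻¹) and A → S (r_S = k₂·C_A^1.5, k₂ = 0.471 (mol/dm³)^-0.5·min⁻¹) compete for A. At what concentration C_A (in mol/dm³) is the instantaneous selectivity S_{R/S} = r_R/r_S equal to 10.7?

0.198 mol/dm³

S_{R/S} = (k₁/k₂)·C_A^-1.5 ⇒ C_A = (S·k₂/k₁)^(1/(-1.5)).
= (10.7×0.471/0.445)^(-0.6667) = (11.33)^(-0.6667) = 0.198 mol/dm³.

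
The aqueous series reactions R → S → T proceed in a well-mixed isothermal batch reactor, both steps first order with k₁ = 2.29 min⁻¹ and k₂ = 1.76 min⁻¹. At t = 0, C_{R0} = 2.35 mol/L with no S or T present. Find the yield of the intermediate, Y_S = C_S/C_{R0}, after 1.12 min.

0.269

The intermediate concentration in a first-order A→B→C sequence is C_S = k₁C_{R0}(e^(−k₁t) − e^(−k₂t))/(k₂−k₁).
e^(−k₁t) = e^(−2.29×1.12) = e^(−2.565) = 0.07693; e^(−k₂t) = e^(−1.971) = 0.1393.
C_S = 2.29×2.35/(1.76−2.29) × (0.07693−0.1393) = (-10.15)×(-0.06236) = 0.6331 mol/L.
Y_S = C_S/C_{R0} = 0.6331/2.35 = 0.269.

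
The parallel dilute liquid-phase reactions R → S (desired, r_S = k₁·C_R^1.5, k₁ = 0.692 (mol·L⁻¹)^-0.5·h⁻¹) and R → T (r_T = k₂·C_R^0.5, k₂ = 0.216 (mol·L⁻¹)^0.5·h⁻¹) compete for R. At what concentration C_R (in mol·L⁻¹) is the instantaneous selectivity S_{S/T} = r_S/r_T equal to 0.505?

S_{S/T} = (k₁/k₂)·C_R ⇒ C_R = S·k₂/k₁.
= 0.505×0.216/0.692 = 0.158 mol·L⁻¹.

0.158 mol·L⁻¹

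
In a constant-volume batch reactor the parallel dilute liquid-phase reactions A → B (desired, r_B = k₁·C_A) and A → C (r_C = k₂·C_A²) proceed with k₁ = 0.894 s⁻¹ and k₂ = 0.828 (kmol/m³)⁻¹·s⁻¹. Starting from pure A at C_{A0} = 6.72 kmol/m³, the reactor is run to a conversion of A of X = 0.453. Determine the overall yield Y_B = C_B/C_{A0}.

C_A = C_{A0}(1−X) = 3.676 kmol/m³.
Along a PFR/batch, dC_B/dC_A = −r_B/(r_B+r_C) = −k₁/(k₁+k₂·C_A).
Integrating from C_{A0} to C_A: C_B = (0.894/0.828)·ln[(0.894+0.828·6.72)/(0.894+0.828·3.68)] = 1.080·ln(6.458/3.938) = 0.5342 kmol/m³.
Y_B = C_B/C_{A0} = 0.5342/6.72 = 0.0795.

0.0795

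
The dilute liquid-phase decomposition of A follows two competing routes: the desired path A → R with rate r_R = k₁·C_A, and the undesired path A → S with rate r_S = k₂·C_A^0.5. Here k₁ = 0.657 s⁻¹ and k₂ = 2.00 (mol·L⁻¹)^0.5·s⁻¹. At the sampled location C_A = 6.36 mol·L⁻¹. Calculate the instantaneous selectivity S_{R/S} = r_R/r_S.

0.828

S_{R/S} = r_R/r_S = (k₁·C_A)/(k₂·C_A^0.5) = (k₁/k₂)·C_A^0.5.
= (0.657×6.360) / (2.00×6.360^0.5) = 4.179/5.044 = 0.828.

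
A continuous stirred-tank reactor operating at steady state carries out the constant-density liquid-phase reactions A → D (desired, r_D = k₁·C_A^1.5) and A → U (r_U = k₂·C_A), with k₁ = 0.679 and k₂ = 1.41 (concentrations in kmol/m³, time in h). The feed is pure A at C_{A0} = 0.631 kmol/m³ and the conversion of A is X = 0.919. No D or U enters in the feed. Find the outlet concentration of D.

Exit C_A = C_{A0}(1−X) = 0.631×0.0810 = 0.05111 kmol/m³.
In a CSTR the entire volume is at exit conditions, so r_D = 0.679×0.05111^1.5 = 0.007846 and r_U = 1.41×0.05111 = 0.07207.
Fraction of consumed A going to D: r_D/(r_D+r_U) = 0.09818.
C_D = 0.09818·C_{A0}·X = 0.09818×0.631×0.919 = 0.0569 kmol/m³.

0.0569 kmol/m³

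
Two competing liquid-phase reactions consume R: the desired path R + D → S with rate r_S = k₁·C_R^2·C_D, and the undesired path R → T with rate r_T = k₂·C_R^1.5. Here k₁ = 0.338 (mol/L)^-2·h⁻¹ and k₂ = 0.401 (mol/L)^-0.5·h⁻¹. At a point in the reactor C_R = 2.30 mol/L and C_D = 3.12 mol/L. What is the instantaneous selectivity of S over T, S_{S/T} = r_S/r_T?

3.99

S_{S/T} = r_S/r_T = (k₁·C_R^2·C_D)/(k₂·C_R^1.5) = (k₁/k₂)·C_R^0.5·C_D.
= (0.338×2.300^2×3.120) / (0.401×2.300^1.5) = 5.579/1.399 = 3.99.
Since the desired path is higher order in R, keeping C_R high (PFR or concentrated feed) favours S.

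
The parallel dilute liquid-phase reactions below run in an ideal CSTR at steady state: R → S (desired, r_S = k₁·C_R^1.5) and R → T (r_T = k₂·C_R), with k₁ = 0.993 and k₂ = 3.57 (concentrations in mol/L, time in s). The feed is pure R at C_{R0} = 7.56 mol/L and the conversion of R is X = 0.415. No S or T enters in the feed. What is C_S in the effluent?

1.16 mol/L

Exit C_R = C_{R0}(1−X) = 7.56×0.585 = 4.423 mol/L.
Rates in a CSTR are evaluated at the outlet concentration: r_S = 0.993×4.423^1.5 = 9.236, r_T = 3.57×4.423 = 15.79.
Fraction of consumed R going to S: r_S/(r_S+r_T) = 0.3691.
C_S = 0.3691·C_{R0}·X = 0.3691×7.56×0.415 = 1.16 mol/L.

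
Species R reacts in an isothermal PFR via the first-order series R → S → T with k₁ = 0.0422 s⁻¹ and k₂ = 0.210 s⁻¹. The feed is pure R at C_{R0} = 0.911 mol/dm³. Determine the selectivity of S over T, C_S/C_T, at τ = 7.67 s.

0.910

For first-order series with pure R initially, C_S(τ) = k₁C_{R0}/(k₂−k₁)·(e^(−k₁τ) − e^(−k₂τ)).
e^(−k₁τ) = e^(−0.0422×7.67) = e^(−0.3237) = 0.7235; e^(−k₂τ) = e^(−1.611) = 0.1997.
C_S = 0.0422×0.911/(0.210−0.0422) × (0.7235−0.1997) = 0.2291×0.5237 = 0.1200 mol/dm³.
C_R = C_{R0}e^(−k₁τ) = 0.6591 mol/dm³, so C_T = C_{R0}−C_R−C_S = 0.1319 mol/dm³; C_S/C_T = 0.910.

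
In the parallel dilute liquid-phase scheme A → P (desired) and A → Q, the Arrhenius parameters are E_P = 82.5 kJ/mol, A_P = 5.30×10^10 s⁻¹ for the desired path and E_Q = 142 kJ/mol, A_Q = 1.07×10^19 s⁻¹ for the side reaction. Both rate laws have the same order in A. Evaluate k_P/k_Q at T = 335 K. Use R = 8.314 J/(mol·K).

Since both paths have the same order in A, the concentration cancels and S_{P/Q} = k_P/k_Q = (A_P/A_Q)·exp[(E_Q−E_P)/(RT)].
(E_Q−E_P)/(RT) = (142−82.5)×10³/(8.314×335) = 59500/2785 = 21.36.
k_P/k_Q = (5.30×10^10/1.07×10^19)·exp(21.36) = 4.953×10^-9 × 1.896×10^9 = 9.39.
Since E_P < E_Q, lowering the temperature improves selectivity toward P.

9.39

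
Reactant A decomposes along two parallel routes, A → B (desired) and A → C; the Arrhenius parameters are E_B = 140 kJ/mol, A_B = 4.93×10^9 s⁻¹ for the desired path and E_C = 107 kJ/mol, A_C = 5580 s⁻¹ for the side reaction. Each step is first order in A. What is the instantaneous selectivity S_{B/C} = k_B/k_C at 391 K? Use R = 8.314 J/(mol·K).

Since both paths have the same order in A, the concentration cancels and S_{B/C} = k_B/k_C = (A_B/A_C)·exp[(E_C−E_B)/(RT)].
(E_C−E_B)/(RT) = (107−140)×10³/(8.314×391) = -33000/3251 = -10.15.
k_B/k_C = (4.93×10^9/5580)·exp(-10.15) = 8.835×10^5 × 3.902×10^-5 = 34.5.

34.5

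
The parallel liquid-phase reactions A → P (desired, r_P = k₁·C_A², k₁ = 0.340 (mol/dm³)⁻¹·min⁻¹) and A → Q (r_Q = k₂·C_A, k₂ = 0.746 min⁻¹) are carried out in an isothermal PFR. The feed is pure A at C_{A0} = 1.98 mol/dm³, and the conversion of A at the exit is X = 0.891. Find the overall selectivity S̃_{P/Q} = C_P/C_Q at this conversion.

C_A = C_{A0}(1−X) = 0.2158 mol/dm³.
Along a PFR/batch, dC_Q/dC_A = −r_Q/(r_P+r_Q) = −k₂/(k₂+k₁·C_A).
Integrating from C_{A0} to C_A: C_Q = (0.746/0.340)·ln[(0.746+0.340·1.98)/(0.746+0.340·0.216)] = 2.194·ln(1.419/0.8194) = 1.205 mol/dm³.
Then C_P = (C_{A0}−C_A) − C_Q = 1.764 − 1.205 = 0.5589 mol/dm³.
S̃_{P/Q} = C_P/C_Q = 0.5589/1.205 = 0.464.

0.464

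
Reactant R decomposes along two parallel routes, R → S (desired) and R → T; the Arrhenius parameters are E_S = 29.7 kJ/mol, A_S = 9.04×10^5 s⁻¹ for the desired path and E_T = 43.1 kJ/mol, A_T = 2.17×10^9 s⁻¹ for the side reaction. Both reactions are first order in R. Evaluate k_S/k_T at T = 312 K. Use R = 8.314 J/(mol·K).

0.0730

k_S/k_T = (A_S/A_T)·exp[−(E_S−E_T)/(RT)] = (A_S/A_T)·exp[(E_T−E_S)/(RT)].
(E_T−E_S)/(RT) = (43.1−29.7)×10³/(8.314×312) = 13400/2594 = 5.166.
k_S/k_T = (9.04×10^5/2.17×10^9)·exp(5.166) = 4.166×10^-4 × 175.2 = 0.0730.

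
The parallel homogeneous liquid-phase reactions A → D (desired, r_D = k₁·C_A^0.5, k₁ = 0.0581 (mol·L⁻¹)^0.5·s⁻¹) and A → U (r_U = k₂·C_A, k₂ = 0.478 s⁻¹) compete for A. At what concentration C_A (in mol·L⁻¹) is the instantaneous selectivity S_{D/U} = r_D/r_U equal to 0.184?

0.436 mol·L⁻¹

S_{D/U} = (k₁/k₂)·C_A^-0.5 ⇒ C_A = (S·k₂/k₁)^(-2).
= (0.184×0.478/0.0581)^(-2) = (1.514)^(-2) = 0.436 mol·L⁻¹.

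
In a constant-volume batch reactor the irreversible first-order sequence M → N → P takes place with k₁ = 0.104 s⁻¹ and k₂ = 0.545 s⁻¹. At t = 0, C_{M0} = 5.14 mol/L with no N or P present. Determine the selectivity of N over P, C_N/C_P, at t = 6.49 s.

For first-order series with pure M initially, C_N(t) = k₁C_{M0}/(k₂−k₁)·(e^(−k₁t) − e^(−k₂t)).
e^(−k₁t) = e^(−0.104×6.49) = e^(−0.6750) = 0.5092; e^(−k₂t) = e^(−3.537) = 0.02910.
C_N = 0.104×5.14/(0.545−0.104) × (0.5092−0.02910) = 1.212×0.4801 = 0.5819 mol/L.
C_M = C_{M0}e^(−k₁t) = 2.617 mol/L, so C_P = C_{M0}−C_M−C_N = 1.941 mol/L; C_N/C_P = 0.300.

0.300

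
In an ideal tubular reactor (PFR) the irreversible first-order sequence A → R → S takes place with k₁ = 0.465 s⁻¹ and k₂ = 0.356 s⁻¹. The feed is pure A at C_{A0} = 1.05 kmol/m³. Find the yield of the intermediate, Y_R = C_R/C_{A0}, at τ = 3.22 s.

For first-order series with pure A initially, C_R(τ) = k₁C_{A0}/(k₂−k₁)·(e^(−k₁τ) − e^(−k₂τ)).
e^(−k₁τ) = e^(−0.465×3.22) = e^(−1.497) = 0.2237; e^(−k₂τ) = e^(−1.146) = 0.3178.
C_R = 0.465×1.05/(0.356−0.465) × (0.2237−0.3178) = (-4.479)×(-0.09407) = 0.4214 kmol/m³.
Y_R = C_R/C_{A0} = 0.4214/1.05 = 0.401.

0.401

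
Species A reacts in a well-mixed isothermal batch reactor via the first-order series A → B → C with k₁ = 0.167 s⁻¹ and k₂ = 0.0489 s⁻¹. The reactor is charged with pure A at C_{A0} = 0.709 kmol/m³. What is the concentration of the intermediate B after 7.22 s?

0.404 kmol/m³

For first-order series with pure A initially, C_B(t) = k₁C_{A0}/(k₂−k₁)·(e^(−k₁t) − e^(−k₂t)).
e^(−k₁t) = e^(−0.167×7.22) = e^(−1.206) = 0.2995; e^(−k₂t) = e^(−0.3531) = 0.7025.
C_B = 0.167×0.709/(0.0489−0.167) × (0.2995−0.7025) = (-1.003)×(-0.4031) = 0.4041 kmol/m³.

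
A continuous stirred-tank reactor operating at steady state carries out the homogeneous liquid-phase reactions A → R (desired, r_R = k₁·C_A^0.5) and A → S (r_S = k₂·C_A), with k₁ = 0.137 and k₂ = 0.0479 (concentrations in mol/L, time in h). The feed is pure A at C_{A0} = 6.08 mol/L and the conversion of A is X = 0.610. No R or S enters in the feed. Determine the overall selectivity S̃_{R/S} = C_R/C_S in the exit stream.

1.86

Exit C_A = C_{A0}(1−X) = 6.08×0.390 = 2.371 mol/L.
Rates in a CSTR are evaluated at the outlet concentration: r_R = 0.137×2.371^0.5 = 0.2110, r_S = 0.0479×2.371 = 0.1136.
Overall selectivity = C_R/C_S = r_Rτ/(r_Sτ) = r_R/r_S = 1.86.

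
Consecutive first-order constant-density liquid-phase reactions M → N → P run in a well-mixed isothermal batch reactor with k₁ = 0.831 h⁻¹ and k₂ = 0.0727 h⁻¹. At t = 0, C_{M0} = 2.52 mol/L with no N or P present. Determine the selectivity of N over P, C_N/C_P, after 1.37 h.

For first-order series with pure M initially, C_N(t) = k₁C_{M0}/(k₂−k₁)·(e^(−k₁t) − e^(−k₂t)).
e^(−k₁t) = e^(−0.831×1.37) = e^(−1.138) = 0.3203; e^(−k₂t) = e^(−0.09960) = 0.9052.
C_N = 0.831×2.52/(0.0727−0.831) × (0.3203−0.9052) = (-2.762)×(-0.5849) = 1.615 mol/L.
C_M = C_{M0}e^(−k₁t) = 0.8072 mol/L, so C_P = C_{M0}−C_M−C_N = 0.09759 mol/L; C_N/C_P = 16.6.

16.6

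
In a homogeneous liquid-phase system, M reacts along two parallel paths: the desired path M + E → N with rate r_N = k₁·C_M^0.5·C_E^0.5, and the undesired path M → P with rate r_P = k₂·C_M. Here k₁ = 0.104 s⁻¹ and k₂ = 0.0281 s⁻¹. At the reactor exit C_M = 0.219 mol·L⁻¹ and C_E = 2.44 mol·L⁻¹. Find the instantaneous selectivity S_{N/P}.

S_{N/P} = r_N/r_P = (k₁·C_M^0.5·C_E^0.5)/(k₂·C_M) = (k₁/k₂)·C_M^-0.5·C_E^0.5.
= (0.104×0.2190^0.5×2.440^0.5) / (0.0281×0.2190) = 0.07602/0.006154 = 12.4.
The undesired path is higher order in M, so low C_M (CSTR or dilute feed) favours N.

12.4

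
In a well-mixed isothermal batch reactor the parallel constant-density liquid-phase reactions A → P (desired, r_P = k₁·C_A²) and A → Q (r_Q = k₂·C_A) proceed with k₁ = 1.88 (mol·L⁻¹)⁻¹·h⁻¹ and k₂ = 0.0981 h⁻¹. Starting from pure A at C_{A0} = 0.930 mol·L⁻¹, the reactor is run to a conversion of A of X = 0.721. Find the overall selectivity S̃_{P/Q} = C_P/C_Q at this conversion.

10.2

C_A = C_{A0}(1−X) = 0.2595 mol·L⁻¹.
Along a PFR/batch, dC_Q/dC_A = −r_Q/(r_P+r_Q) = −k₂/(k₂+k₁·C_A).
Integrating from C_{A0} to C_A: C_Q = (0.0981/1.88)·ln[(0.0981+1.88·0.930)/(0.0981+1.88·0.259)] = 0.05218·ln(1.847/0.5859) = 0.05990 mol·L⁻¹.
Then C_P = (C_{A0}−C_A) − C_Q = 0.6705 − 0.05990 = 0.6106 mol·L⁻¹.
S̃_{P/Q} = C_P/C_Q = 0.6106/0.05990 = 10.2.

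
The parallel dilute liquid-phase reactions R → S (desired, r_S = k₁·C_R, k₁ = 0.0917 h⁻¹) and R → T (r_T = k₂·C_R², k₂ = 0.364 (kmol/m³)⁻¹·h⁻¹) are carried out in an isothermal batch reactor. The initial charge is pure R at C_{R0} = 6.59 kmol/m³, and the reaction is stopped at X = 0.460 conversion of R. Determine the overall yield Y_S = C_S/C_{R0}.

0.0224

C_R = C_{R0}(1−X) = 3.559 kmol/m³.
Along a PFR/batch, dC_S/dC_R = −r_S/(r_S+r_T) = −k₁/(k₁+k₂·C_R).
Integrating from C_{R0} to C_R: C_S = (0.0917/0.364)·ln[(0.0917+0.364·6.59)/(0.0917+0.364·3.56)] = 0.2519·ln(2.490/1.387) = 0.1475 kmol/m³.
Y_S = C_S/C_{R0} = 0.1475/6.59 = 0.0224.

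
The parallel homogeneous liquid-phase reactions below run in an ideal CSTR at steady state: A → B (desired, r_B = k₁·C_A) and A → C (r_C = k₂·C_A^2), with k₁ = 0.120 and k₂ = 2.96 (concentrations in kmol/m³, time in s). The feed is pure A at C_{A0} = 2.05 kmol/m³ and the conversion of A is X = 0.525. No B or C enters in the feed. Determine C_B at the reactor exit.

0.0430 kmol/m³

Exit C_A = C_{A0}(1−X) = 2.05×0.475 = 0.9737 kmol/m³.
A CSTR operates uniformly at the exit composition, giving r_B = 0.1168 and r_C = 2.807 (each k·C_A^n at C_A = 0.9737).
Fraction of consumed A going to B: r_B/(r_B+r_C) = 0.03997.
C_B = 0.03997·C_{A0}·X = 0.03997×2.05×0.525 = 0.0430 kmol/m³.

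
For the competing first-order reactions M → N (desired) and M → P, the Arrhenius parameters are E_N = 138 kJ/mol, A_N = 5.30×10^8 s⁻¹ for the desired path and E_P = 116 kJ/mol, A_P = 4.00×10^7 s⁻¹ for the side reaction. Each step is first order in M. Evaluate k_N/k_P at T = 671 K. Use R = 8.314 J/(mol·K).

0.257

Since both paths have the same order in M, the concentration cancels and S_{N/P} = k_N/k_P = (A_N/A_P)·exp[(E_P−E_N)/(RT)].
(E_P−E_N)/(RT) = (116−138)×10³/(8.314×671) = -22000/5579 = -3.944.
k_N/k_P = (5.30×10^8/4.00×10^7)·exp(-3.944) = 13.25 × 0.01938 = 0.257.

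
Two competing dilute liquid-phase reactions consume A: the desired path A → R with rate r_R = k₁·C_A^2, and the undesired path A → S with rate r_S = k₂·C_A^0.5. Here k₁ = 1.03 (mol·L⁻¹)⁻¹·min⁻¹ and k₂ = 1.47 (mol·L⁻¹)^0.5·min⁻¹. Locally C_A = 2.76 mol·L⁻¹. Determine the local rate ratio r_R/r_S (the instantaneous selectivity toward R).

S_{R/S} = r_R/r_S = (k₁·C_A^2)/(k₂·C_A^0.5) = (k₁/k₂)·C_A^1.5.
= (1.03×2.760^2) / (1.47×2.760^0.5) = 7.846/2.442 = 3.21.

3.21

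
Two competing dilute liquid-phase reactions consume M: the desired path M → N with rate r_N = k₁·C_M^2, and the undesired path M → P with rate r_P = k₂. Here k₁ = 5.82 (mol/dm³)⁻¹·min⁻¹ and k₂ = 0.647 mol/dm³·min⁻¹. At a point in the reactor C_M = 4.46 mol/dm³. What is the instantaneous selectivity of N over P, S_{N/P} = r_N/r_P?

179

S_{N/P} = r_N/r_P = (k₁·C_M^2)/(k₂) = (k₁/k₂)·C_M^2.
= (5.82×4.460^2) / (0.647) = 115.8/0.6470 = 179.
Since the desired path is higher order in M, keeping C_M high (PFR or concentrated feed) favours N.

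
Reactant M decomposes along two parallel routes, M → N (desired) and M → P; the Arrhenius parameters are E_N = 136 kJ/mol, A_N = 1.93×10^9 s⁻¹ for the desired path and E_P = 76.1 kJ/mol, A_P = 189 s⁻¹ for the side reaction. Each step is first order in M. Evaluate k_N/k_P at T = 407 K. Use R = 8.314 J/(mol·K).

Since both paths have the same order in M, the concentration cancels and S_{N/P} = k_N/k_P = (A_N/A_P)·exp[(E_P−E_N)/(RT)].
(E_P−E_N)/(RT) = (76.1−136)×10³/(8.314×407) = -59900/3384 = -17.70.
k_N/k_P = (1.93×10^9/189)·exp(-17.70) = 1.021×10^7 × 2.052×10^-8 = 0.210.

0.210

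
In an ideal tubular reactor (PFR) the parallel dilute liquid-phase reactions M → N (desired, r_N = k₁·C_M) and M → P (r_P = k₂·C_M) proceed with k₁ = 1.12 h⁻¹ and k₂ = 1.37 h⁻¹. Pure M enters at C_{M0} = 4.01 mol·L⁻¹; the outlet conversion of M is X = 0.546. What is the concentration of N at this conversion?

C_M = C_{M0}(1−X) = 1.821 mol·L⁻¹.
Both paths are first order in M, so the instantaneous fraction to N is constant: dC_N/d(−C_M) = k₁/(k₁+k₂) = 0.4498.
C_N = 0.4498·(C_{M0}−C_M) = 0.4498×2.189 = 0.985 mol·L⁻¹.

0.985 mol·L⁻¹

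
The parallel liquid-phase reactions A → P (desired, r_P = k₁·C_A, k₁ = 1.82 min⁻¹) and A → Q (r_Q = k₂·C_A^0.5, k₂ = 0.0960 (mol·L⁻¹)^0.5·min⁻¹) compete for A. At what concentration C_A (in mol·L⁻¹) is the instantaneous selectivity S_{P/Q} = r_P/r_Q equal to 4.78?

S_{P/Q} = (k₁/k₂)·C_A^0.5 ⇒ C_A = (S·k₂/k₁)^(2).
= (4.78×0.0960/1.82)^(2) = (0.2521)^(2) = 0.0636 mol·L⁻¹.

0.0636 mol·L⁻¹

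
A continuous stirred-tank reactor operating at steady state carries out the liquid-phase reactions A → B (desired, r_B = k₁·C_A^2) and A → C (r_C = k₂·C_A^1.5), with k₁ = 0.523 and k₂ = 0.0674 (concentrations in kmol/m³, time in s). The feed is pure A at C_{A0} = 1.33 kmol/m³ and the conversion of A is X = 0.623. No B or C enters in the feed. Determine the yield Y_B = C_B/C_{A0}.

0.527

Exit C_A = C_{A0}(1−X) = 1.33×0.377 = 0.5014 kmol/m³.
In a CSTR the entire volume is at exit conditions, so r_B = 0.523×0.5014^2 = 0.1315 and r_C = 0.0674×0.5014^1.5 = 0.02393.
Fraction of consumed A going to B: r_B/(r_B+r_C) = 0.8460.
C_B = 0.8460·C_{A0}·X = 0.8460×1.33×0.623 = 0.701 kmol/m³; Y_B = C_B/C_{A0} = 0.527.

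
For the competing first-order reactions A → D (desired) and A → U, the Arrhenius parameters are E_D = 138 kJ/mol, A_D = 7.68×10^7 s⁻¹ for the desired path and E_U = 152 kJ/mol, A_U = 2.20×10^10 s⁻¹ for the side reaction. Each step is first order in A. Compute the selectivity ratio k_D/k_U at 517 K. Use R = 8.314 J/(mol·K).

With equal orders, S_{D/U} = k_D/k_U = (A_D/A_U)·exp[(E_U−E_D)/(RT)].
(E_U−E_D)/(RT) = (152−138)×10³/(8.314×517) = 14000/4298 = 3.257.
k_D/k_U = (7.68×10^7/2.20×10^10)·exp(3.257) = 0.003491 × 25.97 = 0.0907.

0.0907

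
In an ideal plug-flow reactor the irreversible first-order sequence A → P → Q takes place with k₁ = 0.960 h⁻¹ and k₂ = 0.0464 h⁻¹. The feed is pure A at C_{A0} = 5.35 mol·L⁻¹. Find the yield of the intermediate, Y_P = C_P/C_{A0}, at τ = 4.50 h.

The intermediate concentration in a first-order A→B→C sequence is C_P = k₁C_{A0}(e^(−k₁τ) − e^(−k₂τ))/(k₂−k₁).
e^(−k₁τ) = e^(−0.960×4.50) = e^(−4.320) = 0.01330; e^(−k₂τ) = e^(−0.2088) = 0.8116.
C_P = 0.960×5.35/(0.0464−0.960) × (0.01330−0.8116) = (-5.622)×(-0.7983) = 4.488 mol·L⁻¹.
Y_P = C_P/C_{A0} = 4.488/5.35 = 0.839.

0.839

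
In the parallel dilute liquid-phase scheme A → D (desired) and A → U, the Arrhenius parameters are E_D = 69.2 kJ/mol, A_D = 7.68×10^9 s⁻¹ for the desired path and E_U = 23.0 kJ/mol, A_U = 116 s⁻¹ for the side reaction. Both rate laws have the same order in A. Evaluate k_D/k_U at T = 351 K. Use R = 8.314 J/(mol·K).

Since both paths have the same order in A, the concentration cancels and S_{D/U} = k_D/k_U = (A_D/A_U)·exp[(E_U−E_D)/(RT)].
(E_U−E_D)/(RT) = (23.0−69.2)×10³/(8.314×351) = -46200/2918 = -15.83.
k_D/k_U = (7.68×10^9/116)·exp(-15.83) = 6.621×10^7 × 1.332×10^-7 = 8.82.
Since E_D > E_U, raising the temperature improves selectivity toward D.

8.82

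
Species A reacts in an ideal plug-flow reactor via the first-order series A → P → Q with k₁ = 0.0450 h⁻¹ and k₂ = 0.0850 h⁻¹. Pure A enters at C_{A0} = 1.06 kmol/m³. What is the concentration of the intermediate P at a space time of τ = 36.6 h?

0.177 kmol/m³

For first-order series with pure A initially, C_P(τ) = k₁C_{A0}/(k₂−k₁)·(e^(−k₁τ) − e^(−k₂τ)).
e^(−k₁τ) = e^(−0.0450×36.6) = e^(−1.647) = 0.1926; e^(−k₂τ) = e^(−3.111) = 0.04456.
C_P = 0.0450×1.06/(0.0850−0.0450) × (0.1926−0.04456) = 1.192×0.1481 = 0.1766 kmol/m³.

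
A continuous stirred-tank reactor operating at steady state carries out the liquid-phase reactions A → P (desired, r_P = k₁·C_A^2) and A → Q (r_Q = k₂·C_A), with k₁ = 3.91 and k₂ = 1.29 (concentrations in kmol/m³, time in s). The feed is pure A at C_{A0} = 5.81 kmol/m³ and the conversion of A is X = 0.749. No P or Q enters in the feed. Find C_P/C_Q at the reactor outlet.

4.42

Exit C_A = C_{A0}(1−X) = 5.81×0.251 = 1.458 kmol/m³.
In a CSTR the entire volume is at exit conditions, so r_P = 3.91×1.458^2 = 8.315 and r_Q = 1.29×1.458 = 1.881.
Overall selectivity = C_P/C_Q = r_Pτ/(r_Qτ) = r_P/r_Q = 4.42.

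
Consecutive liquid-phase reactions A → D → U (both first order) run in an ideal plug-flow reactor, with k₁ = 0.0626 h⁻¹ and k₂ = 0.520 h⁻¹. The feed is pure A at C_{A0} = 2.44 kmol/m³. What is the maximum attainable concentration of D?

Evaluating C_D at τ_opt = ln(k₂/k₁)/(k₂−k₁) gives C_{D,max}/C_{A0} = (k₁/k₂)^[k₂/(k₂−k₁)].
= (0.0626/0.520)^(0.520/(0.520−0.0626)) = (0.1204)^(1.137) = 0.09010.
C_{D,max} = 0.09010×2.44 = 0.220 kmol/m³.

0.220 kmol/m³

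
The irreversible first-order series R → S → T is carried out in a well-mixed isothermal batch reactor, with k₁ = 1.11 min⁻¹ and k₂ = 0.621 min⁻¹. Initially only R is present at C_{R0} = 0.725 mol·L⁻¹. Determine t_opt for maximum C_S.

The intermediate peaks when r₁ = r₂, i.e. k₁e^(−k₁t) = k₂e^(−k₂t), giving t_opt = ln(k₂/k₁)/(k₂−k₁).
= ln(0.621/1.11)/(0.621−1.11) = ln(0.5595)/-0.4890 = -0.5808/-0.4890 = 1.19 min.

1.19 min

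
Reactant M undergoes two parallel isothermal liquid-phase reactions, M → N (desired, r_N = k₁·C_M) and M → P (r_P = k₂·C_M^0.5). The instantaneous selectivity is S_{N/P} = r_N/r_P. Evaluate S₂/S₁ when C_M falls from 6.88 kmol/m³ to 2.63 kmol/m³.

0.618

S_{N/P} = (k₁/k₂)·C_M^0.5, so S₂/S₁ = (C_{M,2}/C_{M,1})^0.5.
= (2.63/6.88)^0.5 = (0.3823)^0.5 = 0.618.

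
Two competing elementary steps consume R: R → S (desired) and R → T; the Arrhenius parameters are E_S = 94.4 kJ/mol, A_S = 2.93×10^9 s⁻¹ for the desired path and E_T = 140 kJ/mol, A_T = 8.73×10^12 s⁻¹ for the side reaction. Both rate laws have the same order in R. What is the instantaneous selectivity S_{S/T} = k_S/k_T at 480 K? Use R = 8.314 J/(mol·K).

k_S/k_T = (A_S/A_T)·exp[−(E_S−E_T)/(RT)] = (A_S/A_T)·exp[(E_T−E_S)/(RT)].
(E_T−E_S)/(RT) = (140−94.4)×10³/(8.314×480) = 45600/3991 = 11.43.
k_S/k_T = (2.93×10^9/8.73×10^12)·exp(11.43) = 3.356×10^-4 × 91721 = 30.8.
Since E_S < E_T, lowering the temperature improves selectivity toward S.

30.8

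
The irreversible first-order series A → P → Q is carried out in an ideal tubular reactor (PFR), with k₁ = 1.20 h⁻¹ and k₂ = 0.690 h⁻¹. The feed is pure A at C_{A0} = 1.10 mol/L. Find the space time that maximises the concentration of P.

For first-order series the maximum of C_P occurs at τ_opt = ln(k₂/k₁)/(k₂−k₁).
= ln(0.690/1.20)/(0.690−1.20) = ln(0.5750)/-0.5100 = -0.5534/-0.5100 = 1.09 h.

1.09 h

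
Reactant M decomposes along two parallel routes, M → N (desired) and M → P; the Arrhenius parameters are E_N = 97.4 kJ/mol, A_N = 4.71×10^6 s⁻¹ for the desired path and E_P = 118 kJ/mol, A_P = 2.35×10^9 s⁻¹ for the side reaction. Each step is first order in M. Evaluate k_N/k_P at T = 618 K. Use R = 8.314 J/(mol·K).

0.110

k_N/k_P = (A_N/A_P)·exp[−(E_N−E_P)/(RT)] = (A_N/A_P)·exp[(E_P−E_N)/(RT)].
(E_P−E_N)/(RT) = (118−97.4)×10³/(8.314×618) = 20600/5138 = 4.009.
k_N/k_P = (4.71×10^6/2.35×10^9)·exp(4.009) = 0.002004 × 55.11 = 0.110.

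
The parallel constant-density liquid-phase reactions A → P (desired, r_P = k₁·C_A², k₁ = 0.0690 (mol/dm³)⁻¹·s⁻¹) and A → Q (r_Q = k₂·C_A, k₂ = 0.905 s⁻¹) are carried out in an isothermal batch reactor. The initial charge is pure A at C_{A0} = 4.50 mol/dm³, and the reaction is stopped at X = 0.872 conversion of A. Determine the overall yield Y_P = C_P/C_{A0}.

0.138

C_A = C_{A0}(1−X) = 0.5760 mol/dm³.
Along a PFR/batch, dC_Q/dC_A = −r_Q/(r_P+r_Q) = −k₂/(k₂+k₁·C_A).
Integrating from C_{A0} to C_A: C_Q = (0.905/0.0690)·ln[(0.905+0.0690·4.50)/(0.905+0.0690·0.576)] = 13.12·ln(1.216/0.9447) = 3.305 mol/dm³.
Then C_P = (C_{A0}−C_A) − C_Q = 3.924 − 3.305 = 0.6188 mol/dm³.
Y_P = C_P/C_{A0} = 0.6188/4.50 = 0.138.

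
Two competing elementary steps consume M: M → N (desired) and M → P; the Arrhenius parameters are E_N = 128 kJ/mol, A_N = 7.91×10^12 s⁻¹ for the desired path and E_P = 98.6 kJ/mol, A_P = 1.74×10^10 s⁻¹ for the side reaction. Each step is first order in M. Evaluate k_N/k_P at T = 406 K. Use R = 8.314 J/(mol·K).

0.0750

Since both paths have the same order in M, the concentration cancels and S_{N/P} = k_N/k_P = (A_N/A_P)·exp[(E_P−E_N)/(RT)].
(E_P−E_N)/(RT) = (98.6−128)×10³/(8.314×406) = -29400/3375 = -8.710.
k_N/k_P = (7.91×10^12/1.74×10^10)·exp(-8.710) = 454.6 × 1.650×10^-4 = 0.0750.
Since E_N > E_P, raising the temperature improves selectivity toward N.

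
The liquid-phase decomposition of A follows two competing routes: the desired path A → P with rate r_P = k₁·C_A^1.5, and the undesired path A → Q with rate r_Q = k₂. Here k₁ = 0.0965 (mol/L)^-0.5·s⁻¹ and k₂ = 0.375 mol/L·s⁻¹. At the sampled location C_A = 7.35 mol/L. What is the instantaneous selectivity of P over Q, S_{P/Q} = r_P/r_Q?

S_{P/Q} = r_P/r_Q = (k₁·C_A^1.5)/(k₂) = (k₁/k₂)·C_A^1.5.
= (0.0965×7.350^1.5) / (0.375) = 1.923/0.3750 = 5.13.
Since the desired path is higher order in A, keeping C_A high (PFR or concentrated feed) favours P.

5.13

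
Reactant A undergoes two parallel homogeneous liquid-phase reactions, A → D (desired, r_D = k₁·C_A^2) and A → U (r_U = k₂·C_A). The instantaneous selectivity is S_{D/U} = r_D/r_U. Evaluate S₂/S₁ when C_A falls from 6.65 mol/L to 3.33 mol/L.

S_{D/U} = (k₁/k₂)·C_A, so S₂/S₁ = (C_{A,2}/C_{A,1}).
= 3.33/6.65 = 0.501.
Selectivity toward D falls as C_A falls — high-concentration operation is favoured.

0.501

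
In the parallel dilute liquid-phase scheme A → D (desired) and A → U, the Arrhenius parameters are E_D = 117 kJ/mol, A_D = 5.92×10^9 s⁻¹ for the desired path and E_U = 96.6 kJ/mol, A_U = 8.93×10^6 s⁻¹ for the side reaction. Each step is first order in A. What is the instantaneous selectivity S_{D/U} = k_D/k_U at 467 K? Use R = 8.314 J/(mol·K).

Since both paths have the same order in A, the concentration cancels and S_{D/U} = k_D/k_U = (A_D/A_U)·exp[(E_U−E_D)/(RT)].
(E_U−E_D)/(RT) = (96.6−117)×10³/(8.314×467) = -20400/3883 = -5.254.
k_D/k_U = (5.92×10^9/8.93×10^6)·exp(-5.254) = 662.9 × 0.005226 = 3.46.
Since E_D > E_U, raising the temperature improves selectivity toward D.

3.46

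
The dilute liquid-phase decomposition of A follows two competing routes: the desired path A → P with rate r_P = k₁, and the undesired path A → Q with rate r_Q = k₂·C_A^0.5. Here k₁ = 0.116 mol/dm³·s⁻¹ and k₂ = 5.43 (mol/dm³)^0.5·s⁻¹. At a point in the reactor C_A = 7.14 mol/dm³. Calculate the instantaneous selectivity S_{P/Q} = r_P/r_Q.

S_{P/Q} = r_P/r_Q = (k₁)/(k₂·C_A^0.5) = (k₁/k₂)·C_A^-0.5.
= (0.116) / (5.43×7.140^0.5) = 0.1160/14.51 = 0.00799.

0.00799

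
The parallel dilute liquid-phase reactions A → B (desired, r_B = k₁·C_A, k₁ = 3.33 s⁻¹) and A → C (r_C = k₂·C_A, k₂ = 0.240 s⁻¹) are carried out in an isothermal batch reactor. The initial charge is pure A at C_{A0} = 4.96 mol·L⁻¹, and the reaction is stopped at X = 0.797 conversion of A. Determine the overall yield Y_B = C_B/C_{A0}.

C_A = C_{A0}(1−X) = 1.007 mol·L⁻¹.
Both paths are first order in A, so the instantaneous fraction to B is constant: dC_B/d(−C_A) = k₁/(k₁+k₂) = 0.9328.
C_B = 0.9328·(C_{A0}−C_A) = 0.9328×3.953 = 3.69 mol·L⁻¹.
Y_B = C_B/C_{A0} = 3.687/4.96 = 0.743.

0.743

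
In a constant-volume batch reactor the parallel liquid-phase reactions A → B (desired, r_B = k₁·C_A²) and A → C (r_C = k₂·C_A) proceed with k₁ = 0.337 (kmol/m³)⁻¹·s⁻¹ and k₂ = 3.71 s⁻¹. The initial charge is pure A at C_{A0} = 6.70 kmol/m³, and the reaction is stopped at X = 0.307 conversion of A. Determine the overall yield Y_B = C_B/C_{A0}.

C_A = C_{A0}(1−X) = 4.643 kmol/m³.
Along a PFR/batch, dC_C/dC_A = −r_C/(r_B+r_C) = −k₂/(k₂+k₁·C_A).
Integrating from C_{A0} to C_A: C_C = (3.71/0.337)·ln[(3.71+0.337·6.70)/(3.71+0.337·4.64)] = 11.01·ln(5.968/5.275) = 1.359 kmol/m³.
Then C_B = (C_{A0}−C_A) − C_C = 2.057 − 1.359 = 0.6976 kmol/m³.
Y_B = C_B/C_{A0} = 0.6976/6.70 = 0.104.

0.104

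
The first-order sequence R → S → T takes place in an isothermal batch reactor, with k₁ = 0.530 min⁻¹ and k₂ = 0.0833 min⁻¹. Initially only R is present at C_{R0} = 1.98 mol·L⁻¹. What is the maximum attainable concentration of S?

At the optimum, C_{S,max}/C_{R0} = (k₁/k₂)^[k₂/(k₂−k₁)].
= (0.530/0.0833)^(0.0833/(0.0833−0.530)) = (6.363)^(-0.1865) = 0.7082.
C_{S,max} = 0.7082×1.98 = 1.40 mol·L⁻¹.

1.40 mol·L⁻¹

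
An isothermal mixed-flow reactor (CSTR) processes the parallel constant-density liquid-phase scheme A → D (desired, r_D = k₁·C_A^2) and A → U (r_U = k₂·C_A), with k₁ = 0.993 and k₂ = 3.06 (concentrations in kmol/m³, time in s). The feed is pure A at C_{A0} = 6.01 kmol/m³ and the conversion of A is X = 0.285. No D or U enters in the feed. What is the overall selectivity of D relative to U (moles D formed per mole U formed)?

1.39

Exit C_A = C_{A0}(1−X) = 6.01×0.715 = 4.297 kmol/m³.
In a CSTR the entire volume is at exit conditions, so r_D = 0.993×4.297^2 = 18.34 and r_U = 3.06×4.297 = 13.15.
Overall selectivity = C_D/C_U = r_Dτ/(r_Uτ) = r_D/r_U = 1.39.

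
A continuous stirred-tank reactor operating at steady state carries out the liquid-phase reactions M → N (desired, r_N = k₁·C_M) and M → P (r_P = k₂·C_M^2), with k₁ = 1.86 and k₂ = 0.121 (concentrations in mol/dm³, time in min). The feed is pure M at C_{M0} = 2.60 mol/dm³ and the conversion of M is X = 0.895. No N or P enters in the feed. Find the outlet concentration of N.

Exit C_M = C_{M0}(1−X) = 2.60×0.105 = 0.2730 mol/dm³.
Rates in a CSTR are evaluated at the outlet concentration: r_N = 1.86×0.2730 = 0.5078, r_P = 0.121×0.2730^2 = 0.009018.
Fraction of consumed M going to N: r_N/(r_N+r_P) = 0.9826.
C_N = 0.9826·C_{M0}·X = 0.9826×2.60×0.895 = 2.29 mol/dm³.

2.29 mol/dm³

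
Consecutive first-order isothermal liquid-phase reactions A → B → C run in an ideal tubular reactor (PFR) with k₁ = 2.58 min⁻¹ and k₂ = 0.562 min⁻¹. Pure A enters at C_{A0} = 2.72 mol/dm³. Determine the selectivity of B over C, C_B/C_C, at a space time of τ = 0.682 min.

For first-order series with pure A initially, C_B(τ) = k₁C_{A0}/(k₂−k₁)·(e^(−k₁τ) − e^(−k₂τ)).
e^(−k₁τ) = e^(−2.58×0.682) = e^(−1.760) = 0.1721; e^(−k₂τ) = e^(−0.3833) = 0.6816.
C_B = 2.58×2.72/(0.562−2.58) × (0.1721−0.6816) = (-3.478)×(-0.5095) = 1.772 mol/dm³.
C_A = C_{A0}e^(−k₁τ) = 0.4682 mol/dm³, so C_C = C_{A0}−C_A−C_B = 0.4800 mol/dm³; C_B/C_C = 3.69.

3.69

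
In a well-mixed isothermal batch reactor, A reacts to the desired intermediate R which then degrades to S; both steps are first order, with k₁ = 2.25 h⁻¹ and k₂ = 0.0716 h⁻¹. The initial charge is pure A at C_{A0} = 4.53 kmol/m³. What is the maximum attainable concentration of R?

4.04 kmol/m³

Evaluating C_R at t_opt = ln(k₂/k₁)/(k₂−k₁) gives C_{R,max}/C_{A0} = (k₁/k₂)^[k₂/(k₂−k₁)].
= (2.25/0.0716)^(0.0716/(0.0716−2.25)) = (31.42)^(-0.03287) = 0.8929.
C_{R,max} = 0.8929×4.53 = 4.04 kmol/m³.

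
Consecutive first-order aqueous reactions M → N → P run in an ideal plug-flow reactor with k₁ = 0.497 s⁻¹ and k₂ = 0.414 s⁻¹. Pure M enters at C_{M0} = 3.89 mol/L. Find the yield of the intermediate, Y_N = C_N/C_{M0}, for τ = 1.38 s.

For first-order series with pure M initially, C_N(τ) = k₁C_{M0}/(k₂−k₁)·(e^(−k₁τ) − e^(−k₂τ)).
e^(−k₁τ) = e^(−0.497×1.38) = e^(−0.6859) = 0.5037; e^(−k₂τ) = e^(−0.5713) = 0.5648.
C_N = 0.497×3.89/(0.414−0.497) × (0.5037−0.5648) = (-23.29)×(-0.06112) = 1.424 mol/L.
Y_N = C_N/C_{M0} = 1.424/3.89 = 0.366.

0.366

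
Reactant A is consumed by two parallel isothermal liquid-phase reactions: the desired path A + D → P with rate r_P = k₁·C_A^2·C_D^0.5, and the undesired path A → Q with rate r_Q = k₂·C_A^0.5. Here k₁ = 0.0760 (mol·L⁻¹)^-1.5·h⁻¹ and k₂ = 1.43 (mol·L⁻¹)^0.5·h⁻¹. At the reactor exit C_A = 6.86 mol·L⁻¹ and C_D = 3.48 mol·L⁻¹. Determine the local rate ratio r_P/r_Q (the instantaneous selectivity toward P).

1.78

S_{P/Q} = r_P/r_Q = (k₁·C_A^2·C_D^0.5)/(k₂·C_A^0.5) = (k₁/k₂)·C_A^1.5·C_D^0.5.
= (0.0760×6.860^2×3.480^0.5) / (1.43×6.860^0.5) = 6.672/3.745 = 1.78.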